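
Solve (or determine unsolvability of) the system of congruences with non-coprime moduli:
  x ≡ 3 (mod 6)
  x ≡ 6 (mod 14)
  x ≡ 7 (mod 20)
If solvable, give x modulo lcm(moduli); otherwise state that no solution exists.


Moduli 6, 14, 20 are not pairwise coprime, so CRT works modulo lcm(m_i) when all pairwise compatibility conditions hold.
Pairwise compatibility: gcd(m_i, m_j) must divide a_i - a_j for every pair.
Merge one congruence at a time:
  Start: x ≡ 3 (mod 6).
  Combine with x ≡ 6 (mod 14): gcd(6, 14) = 2, and 6 - 3 = 3 is NOT divisible by 2.
    ⇒ system is inconsistent (no integer solution).

No solution (the system is inconsistent).


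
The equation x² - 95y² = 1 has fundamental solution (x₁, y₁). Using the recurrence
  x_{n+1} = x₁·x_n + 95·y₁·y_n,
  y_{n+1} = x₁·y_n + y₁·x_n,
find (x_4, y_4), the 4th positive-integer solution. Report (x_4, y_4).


Step 1: Find the fundamental solution (x₁, y₁) of x² - 95y² = 1.
  Expand √95 as a continued fraction. a₀ = ⌊√95⌋ = 9; iterate m_{k+1} = d_k·a_k − m_k, d_{k+1} = (95 − m_{k+1}²)/d_k, a_{k+1} = ⌊(a₀ + m_{k+1})/d_{k+1}⌋ (starting m₀ = 0, d₀ = 1), with convergents p_k = a_k·p_{k-1} + p_{k-2}, q_k = a_k·q_{k-1} + q_{k-2} (p₋₁ = 1, q₋₁ = 0):
  k = 0: a₀ = 9; p₀/q₀ = 9/1; p₀² − 95·q₀² = 81 − 95 = -14.
  k = 1: m = 9, d = 14, a = ⌊(9 + 9)/14⌋ = 1; p/q = (1·9 + 1)/(1·1 + 0) = 10/1; p² − 95·q² = 100 − 95 = 5.
  k = 2: m = 5, d = 5, a = ⌊(9 + 5)/5⌋ = 2; p/q = (2·10 + 9)/(2·1 + 1) = 29/3; p² − 95·q² = 841 − 855 = -14.
  k = 3: m = 5, d = 14, a = ⌊(9 + 5)/14⌋ = 1; p/q = (1·29 + 10)/(1·3 + 1) = 39/4; p² − 95·q² = 1521 − 1520 = 1.
  The first convergent with p² − 95·q² = 1 gives the fundamental solution (x₁, y₁) = (39, 4).
Step 2: Apply the recurrence (x_{n+1}, y_{n+1}) = (x₁x_n + 95y₁y_n, x₁y_n + y₁x_n) repeatedly.
  From (x_1, y_1) = (39, 4): x_2 = 39·39 + 95·4·4 = 3041; y_2 = 39·4 + 4·39 = 312.
  From (x_2, y_2) = (3041, 312): x_3 = 39·3041 + 95·4·312 = 237159; y_3 = 39·312 + 4·3041 = 24332.
  From (x_3, y_3) = (237159, 24332): x_4 = 39·237159 + 95·4·24332 = 18495361; y_4 = 39·24332 + 4·237159 = 1897584.
Step 3: Verify x_4² - 95·y_4² = 342078378520321 - 342078378520320 = 1 (should be 1). ✓

(x_1, y_1) = (39, 4); (x_4, y_4) = (18495361, 1897584).


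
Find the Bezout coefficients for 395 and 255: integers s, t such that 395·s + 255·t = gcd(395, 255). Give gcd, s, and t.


Euclidean algorithm on (395, 255) — divide until remainder is 0:
  395 = 1 · 255 + 140
  255 = 1 · 140 + 115
  140 = 1 · 115 + 25
  115 = 4 · 25 + 15
  25 = 1 · 15 + 10
  15 = 1 · 10 + 5
  10 = 2 · 5 + 0
gcd(395, 255) = 5.
Track Bezout coefficients alongside the remainders: start with r₀ = 395 = a·1 + b·0 (s = 1, t = 0) and r₁ = 255 = a·0 + b·1 (s = 0, t = 1); each new remainder r_{k+1} = r_{k-1} − q_k·r_k inherits s_{k+1} = s_{k-1} − q_k·s_k, t_{k+1} = t_{k-1} − q_k·t_k, so r_k = a·s_k + b·t_k at every step:
  q = 1: r = 140, s = 1 − 1·0 = 1, t = 0 − 1·1 = -1  (check: 395·1 + 255·(-1) = 140)
  q = 1: r = 115, s = 0 − 1·1 = -1, t = 1 − 1·(-1) = 2  (check: 395·(-1) + 255·2 = 115)
  q = 1: r = 25, s = 1 − 1·(-1) = 2, t = -1 − 1·2 = -3  (check: 395·2 + 255·(-3) = 25)
  q = 4: r = 15, s = -1 − 4·2 = -9, t = 2 − 4·(-3) = 14  (check: 395·(-9) + 255·14 = 15)
  q = 1: r = 10, s = 2 − 1·(-9) = 11, t = -3 − 1·14 = -17  (check: 395·11 + 255·(-17) = 10)
  q = 1: r = 5, s = -9 − 1·11 = -20, t = 14 − 1·(-17) = 31  (check: 395·(-20) + 255·31 = 5)
The row with r = 5 (the gcd) gives the Bezout coefficients s = -20, t = 31.
Result: 395 · (-20) + 255 · (31) = 5.

gcd(395, 255) = 5; s = -20, t = 31 (check: 395·(-20) + 255·31 = 5).


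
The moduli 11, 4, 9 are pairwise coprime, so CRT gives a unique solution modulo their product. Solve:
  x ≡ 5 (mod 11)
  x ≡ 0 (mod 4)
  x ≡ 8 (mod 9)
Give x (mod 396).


Moduli 11, 4, 9 are pairwise coprime; by CRT there is a unique solution modulo M = 11 · 4 · 9 = 396.
Solve pairwise, accumulating the modulus:
  Start with x ≡ 5 (mod 11).
  Combine with x ≡ 0 (mod 4): since gcd(11, 4) = 1, we get a unique residue mod 44.
    Write x = 5 + 11·t and substitute into x ≡ 0 (mod 4): 11·t ≡ 0 − 5 = -5 (mod 4).
    Reduce coefficients mod 4: 3·t ≡ 3 (mod 4).
    The inverse of 3 mod 4 is 3 (since 3·3 = 9 = 2·4 + 1), so t ≡ 3·3 = 9 ≡ 1 (mod 4).
    Then x = 5 + 11·1 = 16, valid modulo lcm(11, 4) = 44: x ≡ 16 (mod 44).
  Combine with x ≡ 8 (mod 9): since gcd(44, 9) = 1, we get a unique residue mod 396.
    Write x = 16 + 44·t and substitute into x ≡ 8 (mod 9): 44·t ≡ 8 − 16 = -8 (mod 9).
    Reduce coefficients mod 9: 8·t ≡ 1 (mod 9).
    The inverse of 8 mod 9 is 8 (since 8·8 = 64 = 7·9 + 1), so t ≡ 8·1 = 8 ≡ 8 (mod 9).
    Then x = 16 + 44·8 = 368, valid modulo lcm(44, 9) = 396: x ≡ 368 (mod 396).
Verify: 368 mod 11 = 5 ✓, 368 mod 4 = 0 ✓, 368 mod 9 = 8 ✓.

x ≡ 368 (mod 396).


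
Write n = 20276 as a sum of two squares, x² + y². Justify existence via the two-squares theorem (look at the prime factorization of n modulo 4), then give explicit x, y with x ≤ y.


Step 1: Factor n = 20276 = 2^2 · 37 · 137.
Step 2: Check the mod-4 condition on each prime factor: 2 = 2 (special); 37 ≡ 1 (mod 4), exponent 1; 137 ≡ 1 (mod 4), exponent 1.
All primes ≡ 3 (mod 4) appear to even exponent (or don't appear), so by the two-squares theorem n IS expressible as a sum of two squares.
Step 3: Build a representation. Group n = k² · m with k = 2 and m = 37 · 137 = 5069 (a product of primes ≡ 1 (mod 4)); a representation of m scales to one of n via (k·x)² + (k·y)² = k²(x² + y²). Each prime p ≡ 1 (mod 4) is itself a sum of two squares; find a² by testing p − a² for a perfect square:
  37: 37 − 1² = 36 = 6² ⇒ 37 = 1² + 6².
  137: 137 − 1² = 136, 137 − 2² = 133, 137 − 3² = 128, 137 − 4² = 121 = 11² ⇒ 137 = 4² + 11².
  Combine using the Brahmagupta–Fibonacci identity (a² + b²)(c² + d²) = (ac − bd)² + (ad + bc)² = (ac + bd)² + (ad − bc)²:
  37 · 137 = 5069: from (1² + 6²)(4² + 11²), take (1·4 − 6·11, 1·11 + 6·4) = (4 − 66, 11 + 24) = (-62, 35); dropping signs (only squares matter) gives (62, 35); check 62² + 35² = 3844 + 1225 = 5069 ✓.
  Scale by k = 2: (2·62, 2·35) = (124, 70).
Step 4: Order so x ≤ y and verify: 70² + 124² = 4900 + 15376 = 20276 = n. ✓

n = 20276 = 70² + 124² (one valid representation with x ≤ y).


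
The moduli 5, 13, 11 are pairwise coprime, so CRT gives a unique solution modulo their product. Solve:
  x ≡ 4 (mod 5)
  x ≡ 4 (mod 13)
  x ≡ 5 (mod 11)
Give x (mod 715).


Moduli 5, 13, 11 are pairwise coprime; by CRT there is a unique solution modulo M = 5 · 13 · 11 = 715.
Solve pairwise, accumulating the modulus:
  Start with x ≡ 4 (mod 5).
  Combine with x ≡ 4 (mod 13): since gcd(5, 13) = 1, we get a unique residue mod 65.
    Write x = 4 + 5·t and substitute into x ≡ 4 (mod 13): 5·t ≡ 4 − 4 = 0 (mod 13).
    The inverse of 5 mod 13 is 8 (since 5·8 = 40 = 3·13 + 1), so t ≡ 8·0 = 0 ≡ 0 (mod 13).
    Then x = 4 + 5·0 = 4, valid modulo lcm(5, 13) = 65: x ≡ 4 (mod 65).
  Combine with x ≡ 5 (mod 11): since gcd(65, 11) = 1, we get a unique residue mod 715.
    Write x = 4 + 65·t and substitute into x ≡ 5 (mod 11): 65·t ≡ 5 − 4 = 1 (mod 11).
    Reduce coefficients mod 11: 10·t ≡ 1 (mod 11).
    The inverse of 10 mod 11 is 10 (since 10·10 = 100 = 9·11 + 1), so t ≡ 10·1 = 10 ≡ 10 (mod 11).
    Then x = 4 + 65·10 = 654, valid modulo lcm(65, 11) = 715: x ≡ 654 (mod 715).
Verify: 654 mod 5 = 4 ✓, 654 mod 13 = 4 ✓, 654 mod 11 = 5 ✓.

x ≡ 654 (mod 715).


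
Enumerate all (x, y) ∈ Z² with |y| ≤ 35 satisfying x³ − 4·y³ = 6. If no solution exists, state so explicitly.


The equation is x³ - 4y³ = 6. For fixed y, x³ = 4·y³ + 6, so a solution requires the RHS to be a perfect cube.
Strategy: iterate y from -35 to 35, compute RHS = 4·y³ + 6, and check whether it is a (positive or negative) perfect cube.
Check small values of y:
  y = 0: RHS = 6 is not a perfect cube.
  y = 1: RHS = 10 is not a perfect cube.
  y = -1: RHS = 2 is not a perfect cube.
  y = 2: RHS = 38 is not a perfect cube.
  y = -2: RHS = -26 is not a perfect cube.
  y = 3: RHS = 114 is not a perfect cube.
  y = -3: RHS = -102 is not a perfect cube.
Continuing the search up to |y| = 35 finds no solutions either.
No (x, y) in the scanned range satisfies the equation.

No integer solutions with |y| ≤ 35.


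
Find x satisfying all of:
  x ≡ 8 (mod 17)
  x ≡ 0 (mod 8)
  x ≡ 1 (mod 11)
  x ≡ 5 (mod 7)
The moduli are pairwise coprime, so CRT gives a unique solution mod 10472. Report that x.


Product of moduli M = 17 · 8 · 11 · 7 = 10472.
Merge one congruence at a time:
  Start: x ≡ 8 (mod 17).
  Combine with x ≡ 0 (mod 8); new modulus lcm = 136.
    Write x = 8 + 17·t and substitute into x ≡ 0 (mod 8): 17·t ≡ 0 − 8 = -8 (mod 8).
    Reduce coefficients mod 8: 1·t ≡ 0 (mod 8).
    So t ≡ 0 (mod 8).
    Then x = 8 + 17·0 = 8, valid modulo lcm(17, 8) = 136: x ≡ 8 (mod 136).
  Combine with x ≡ 1 (mod 11); new modulus lcm = 1496.
    Write x = 8 + 136·t and substitute into x ≡ 1 (mod 11): 136·t ≡ 1 − 8 = -7 (mod 11).
    Reduce coefficients mod 11: 4·t ≡ 4 (mod 11).
    The inverse of 4 mod 11 is 3 (since 4·3 = 12 = 1·11 + 1), so t ≡ 3·4 = 12 ≡ 1 (mod 11).
    Then x = 8 + 136·1 = 144, valid modulo lcm(136, 11) = 1496: x ≡ 144 (mod 1496).
  Combine with x ≡ 5 (mod 7); new modulus lcm = 10472.
    Write x = 144 + 1496·t and substitute into x ≡ 5 (mod 7): 1496·t ≡ 5 − 144 = -139 (mod 7).
    Reduce coefficients mod 7: 5·t ≡ 1 (mod 7).
    The inverse of 5 mod 7 is 3 (since 5·3 = 15 = 2·7 + 1), so t ≡ 3·1 = 3 ≡ 3 (mod 7).
    Then x = 144 + 1496·3 = 4632, valid modulo lcm(1496, 7) = 10472: x ≡ 4632 (mod 10472).
Verify against each original: 4632 mod 17 = 8, 4632 mod 8 = 0, 4632 mod 11 = 1, 4632 mod 7 = 5.

x ≡ 4632 (mod 10472).


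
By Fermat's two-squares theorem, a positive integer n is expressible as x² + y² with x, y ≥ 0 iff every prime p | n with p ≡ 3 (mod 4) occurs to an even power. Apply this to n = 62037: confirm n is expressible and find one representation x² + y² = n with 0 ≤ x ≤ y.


Step 1: Factor n = 62037 = 3^2 · 61 · 113.
Step 2: Check the mod-4 condition on each prime factor: 3 ≡ 3 (mod 4), exponent 2 (must be even); 61 ≡ 1 (mod 4), exponent 1; 113 ≡ 1 (mod 4), exponent 1.
All primes ≡ 3 (mod 4) appear to even exponent (or don't appear), so by the two-squares theorem n IS expressible as a sum of two squares.
Step 3: Build a representation. Group n = k² · m with k = 3 and m = 61 · 113 = 6893 (a product of primes ≡ 1 (mod 4)); a representation of m scales to one of n via (k·x)² + (k·y)² = k²(x² + y²). Each prime p ≡ 1 (mod 4) is itself a sum of two squares; find a² by testing p − a² for a perfect square:
  61: 61 − 1² = 60, 61 − 2² = 57, 61 − 3² = 52, 61 − 4² = 45, 61 − 5² = 36 = 6² ⇒ 61 = 5² + 6².
  113: 113 − 1² = 112, 113 − 2² = 109, 113 − 3² = 104, 113 − 4² = 97, 113 − 5² = 88, 113 − 6² = 77, 113 − 7² = 64 = 8² ⇒ 113 = 7² + 8².
  Combine using the Brahmagupta–Fibonacci identity (a² + b²)(c² + d²) = (ac − bd)² + (ad + bc)² = (ac + bd)² + (ad − bc)²:
  61 · 113 = 6893: from (5² + 6²)(7² + 8²), take (5·7 − 6·8, 5·8 + 6·7) = (35 − 48, 40 + 42) = (-13, 82); dropping signs (only squares matter) gives (13, 82); check 13² + 82² = 169 + 6724 = 6893 ✓.
  Scale by k = 3: (3·13, 3·82) = (39, 246).
Step 4: Order so x ≤ y and verify: 39² + 246² = 1521 + 60516 = 62037 = n. ✓

n = 62037 = 39² + 246² (one valid representation with x ≤ y).


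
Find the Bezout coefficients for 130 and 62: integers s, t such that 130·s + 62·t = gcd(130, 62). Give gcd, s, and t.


Euclidean algorithm on (130, 62) — divide until remainder is 0:
  130 = 2 · 62 + 6
  62 = 10 · 6 + 2
  6 = 3 · 2 + 0
gcd(130, 62) = 2.
Track Bezout coefficients alongside the remainders: start with r₀ = 130 = a·1 + b·0 (s = 1, t = 0) and r₁ = 62 = a·0 + b·1 (s = 0, t = 1); each new remainder r_{k+1} = r_{k-1} − q_k·r_k inherits s_{k+1} = s_{k-1} − q_k·s_k, t_{k+1} = t_{k-1} − q_k·t_k, so r_k = a·s_k + b·t_k at every step:
  q = 2: r = 6, s = 1 − 2·0 = 1, t = 0 − 2·1 = -2  (check: 130·1 + 62·(-2) = 6)
  q = 10: r = 2, s = 0 − 10·1 = -10, t = 1 − 10·(-2) = 21  (check: 130·(-10) + 62·21 = 2)
The row with r = 2 (the gcd) gives the Bezout coefficients s = -10, t = 21.
Result: 130 · (-10) + 62 · (21) = 2.

gcd(130, 62) = 2; s = -10, t = 21 (check: 130·(-10) + 62·21 = 2).


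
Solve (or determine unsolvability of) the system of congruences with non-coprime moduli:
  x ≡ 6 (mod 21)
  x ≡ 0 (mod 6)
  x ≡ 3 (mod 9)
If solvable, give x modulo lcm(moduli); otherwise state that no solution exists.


Moduli 21, 6, 9 are not pairwise coprime, so CRT works modulo lcm(m_i) when all pairwise compatibility conditions hold.
Pairwise compatibility: gcd(m_i, m_j) must divide a_i - a_j for every pair.
Merge one congruence at a time:
  Start: x ≡ 6 (mod 21).
  Combine with x ≡ 0 (mod 6): gcd(21, 6) = 3; 0 - 6 = -6, which IS divisible by 3, so compatible.
    Write x = 6 + 21·t and substitute into x ≡ 0 (mod 6): 21·t ≡ 0 − 6 = -6 (mod 6).
    Divide the congruence (and modulus) by g = 3: 7·t ≡ -2 (mod 2).
    Reduce coefficients mod 2: 1·t ≡ 0 (mod 2).
    So t ≡ 0 (mod 2).
    Then x = 6 + 21·0 = 6, valid modulo lcm(21, 6) = 42: x ≡ 6 (mod 42).
  Combine with x ≡ 3 (mod 9): gcd(42, 9) = 3; 3 - 6 = -3, which IS divisible by 3, so compatible.
    Write x = 6 + 42·t and substitute into x ≡ 3 (mod 9): 42·t ≡ 3 − 6 = -3 (mod 9).
    Divide the congruence (and modulus) by g = 3: 14·t ≡ -1 (mod 3).
    Reduce coefficients mod 3: 2·t ≡ 2 (mod 3).
    The inverse of 2 mod 3 is 2 (since 2·2 = 4 = 1·3 + 1), so t ≡ 2·2 = 4 ≡ 1 (mod 3).
    Then x = 6 + 42·1 = 48, valid modulo lcm(42, 9) = 126: x ≡ 48 (mod 126).
Verify: 48 mod 21 = 6, 48 mod 6 = 0, 48 mod 9 = 3.

x ≡ 48 (mod 126).


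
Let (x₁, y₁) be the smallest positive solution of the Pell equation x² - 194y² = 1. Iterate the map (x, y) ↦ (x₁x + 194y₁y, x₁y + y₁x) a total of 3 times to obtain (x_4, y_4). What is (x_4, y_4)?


Step 1: Find the fundamental solution (x₁, y₁) of x² - 194y² = 1.
  Expand √194 as a continued fraction. a₀ = ⌊√194⌋ = 13; iterate m_{k+1} = d_k·a_k − m_k, d_{k+1} = (194 − m_{k+1}²)/d_k, a_{k+1} = ⌊(a₀ + m_{k+1})/d_{k+1}⌋ (starting m₀ = 0, d₀ = 1), with convergents p_k = a_k·p_{k-1} + p_{k-2}, q_k = a_k·q_{k-1} + q_{k-2} (p₋₁ = 1, q₋₁ = 0):
  k = 0: a₀ = 13; p₀/q₀ = 13/1; p₀² − 194·q₀² = 169 − 194 = -25.
  k = 1: m = 13, d = 25, a = ⌊(13 + 13)/25⌋ = 1; p/q = (1·13 + 1)/(1·1 + 0) = 14/1; p² − 194·q² = 196 − 194 = 2.
  k = 2: m = 12, d = 2, a = ⌊(13 + 12)/2⌋ = 12; p/q = (12·14 + 13)/(12·1 + 1) = 181/13; p² − 194·q² = 32761 − 32786 = -25.
  k = 3: m = 12, d = 25, a = ⌊(13 + 12)/25⌋ = 1; p/q = (1·181 + 14)/(1·13 + 1) = 195/14; p² − 194·q² = 38025 − 38024 = 1.
  The first convergent with p² − 194·q² = 1 gives the fundamental solution (x₁, y₁) = (195, 14).
Step 2: Apply the recurrence (x_{n+1}, y_{n+1}) = (x₁x_n + 194y₁y_n, x₁y_n + y₁x_n) repeatedly.
  From (x_1, y_1) = (195, 14): x_2 = 195·195 + 194·14·14 = 76049; y_2 = 195·14 + 14·195 = 5460.
  From (x_2, y_2) = (76049, 5460): x_3 = 195·76049 + 194·14·5460 = 29658915; y_3 = 195·5460 + 14·76049 = 2129386.
  From (x_3, y_3) = (29658915, 2129386): x_4 = 195·29658915 + 194·14·2129386 = 11566900801; y_4 = 195·2129386 + 14·29658915 = 830455080.
Step 3: Verify x_4² - 194·y_4² = 133793194140174441601 - 133793194140174441600 = 1 (should be 1). ✓

(x_1, y_1) = (195, 14); (x_4, y_4) = (11566900801, 830455080).


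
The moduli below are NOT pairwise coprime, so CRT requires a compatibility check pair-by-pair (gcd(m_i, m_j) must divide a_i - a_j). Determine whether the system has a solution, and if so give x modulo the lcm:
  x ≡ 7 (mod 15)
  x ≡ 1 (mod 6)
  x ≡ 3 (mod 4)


Moduli 15, 6, 4 are not pairwise coprime, so CRT works modulo lcm(m_i) when all pairwise compatibility conditions hold.
Pairwise compatibility: gcd(m_i, m_j) must divide a_i - a_j for every pair.
Merge one congruence at a time:
  Start: x ≡ 7 (mod 15).
  Combine with x ≡ 1 (mod 6): gcd(15, 6) = 3; 1 - 7 = -6, which IS divisible by 3, so compatible.
    Write x = 7 + 15·t and substitute into x ≡ 1 (mod 6): 15·t ≡ 1 − 7 = -6 (mod 6).
    Divide the congruence (and modulus) by g = 3: 5·t ≡ -2 (mod 2).
    Reduce coefficients mod 2: 1·t ≡ 0 (mod 2).
    So t ≡ 0 (mod 2).
    Then x = 7 + 15·0 = 7, valid modulo lcm(15, 6) = 30: x ≡ 7 (mod 30).
  Combine with x ≡ 3 (mod 4): gcd(30, 4) = 2; 3 - 7 = -4, which IS divisible by 2, so compatible.
    Write x = 7 + 30·t and substitute into x ≡ 3 (mod 4): 30·t ≡ 3 − 7 = -4 (mod 4).
    Divide the congruence (and modulus) by g = 2: 15·t ≡ -2 (mod 2).
    Reduce coefficients mod 2: 1·t ≡ 0 (mod 2).
    So t ≡ 0 (mod 2).
    Then x = 7 + 30·0 = 7, valid modulo lcm(30, 4) = 60: x ≡ 7 (mod 60).
Verify: 7 mod 15 = 7, 7 mod 6 = 1, 7 mod 4 = 3.

x ≡ 7 (mod 60).


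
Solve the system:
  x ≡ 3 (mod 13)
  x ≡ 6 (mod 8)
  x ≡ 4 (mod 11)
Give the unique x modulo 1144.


Moduli 13, 8, 11 are pairwise coprime; by CRT there is a unique solution modulo M = 13 · 8 · 11 = 1144.
Solve pairwise, accumulating the modulus:
  Start with x ≡ 3 (mod 13).
  Combine with x ≡ 6 (mod 8): since gcd(13, 8) = 1, we get a unique residue mod 104.
    Write x = 3 + 13·t and substitute into x ≡ 6 (mod 8): 13·t ≡ 6 − 3 = 3 (mod 8).
    Reduce coefficients mod 8: 5·t ≡ 3 (mod 8).
    The inverse of 5 mod 8 is 5 (since 5·5 = 25 = 3·8 + 1), so t ≡ 5·3 = 15 ≡ 7 (mod 8).
    Then x = 3 + 13·7 = 94, valid modulo lcm(13, 8) = 104: x ≡ 94 (mod 104).
  Combine with x ≡ 4 (mod 11): since gcd(104, 11) = 1, we get a unique residue mod 1144.
    Write x = 94 + 104·t and substitute into x ≡ 4 (mod 11): 104·t ≡ 4 − 94 = -90 (mod 11).
    Reduce coefficients mod 11: 5·t ≡ 9 (mod 11).
    The inverse of 5 mod 11 is 9 (since 5·9 = 45 = 4·11 + 1), so t ≡ 9·9 = 81 ≡ 4 (mod 11).
    Then x = 94 + 104·4 = 510, valid modulo lcm(104, 11) = 1144: x ≡ 510 (mod 1144).
Verify: 510 mod 13 = 3 ✓, 510 mod 8 = 6 ✓, 510 mod 11 = 4 ✓.

x ≡ 510 (mod 1144).


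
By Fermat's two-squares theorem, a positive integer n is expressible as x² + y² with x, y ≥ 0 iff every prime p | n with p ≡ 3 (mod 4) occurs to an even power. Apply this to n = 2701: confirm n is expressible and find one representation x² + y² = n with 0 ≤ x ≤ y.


Step 1: Factor n = 2701 = 37 · 73.
Step 2: Check the mod-4 condition on each prime factor: 37 ≡ 1 (mod 4), exponent 1; 73 ≡ 1 (mod 4), exponent 1.
All primes ≡ 3 (mod 4) appear to even exponent (or don't appear), so by the two-squares theorem n IS expressible as a sum of two squares.
Step 3: Build a representation. Here n = 37 · 73 is a product of primes ≡ 1 (mod 4). Each prime p ≡ 1 (mod 4) is itself a sum of two squares; find a² by testing p − a² for a perfect square:
  37: 37 − 1² = 36 = 6² ⇒ 37 = 1² + 6².
  73: 73 − 1² = 72, 73 − 2² = 69, 73 − 3² = 64 = 8² ⇒ 73 = 3² + 8².
  Combine using the Brahmagupta–Fibonacci identity (a² + b²)(c² + d²) = (ac − bd)² + (ad + bc)² = (ac + bd)² + (ad − bc)²:
  37 · 73 = 2701: from (1² + 6²)(3² + 8²), take (1·3 − 6·8, 1·8 + 6·3) = (3 − 48, 8 + 18) = (-45, 26); dropping signs (only squares matter) gives (45, 26); check 45² + 26² = 2025 + 676 = 2701 ✓.
Step 4: Order so x ≤ y and verify: 26² + 45² = 676 + 2025 = 2701 = n. ✓

n = 2701 = 26² + 45² (one valid representation with x ≤ y).


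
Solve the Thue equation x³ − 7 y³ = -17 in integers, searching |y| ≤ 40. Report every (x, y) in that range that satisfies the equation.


The equation is x³ - 7y³ = -17. For fixed y, x³ = 7·y³ − 17, so a solution requires the RHS to be a perfect cube.
Strategy: iterate y from -40 to 40, compute RHS = 7·y³ − 17, and check whether it is a (positive or negative) perfect cube.
Check small values of y:
  y = 0: RHS = -17 is not a perfect cube.
  y = 1: RHS = -10 is not a perfect cube.
  y = -1: RHS = -24 is not a perfect cube.
  y = 2: RHS = 39 is not a perfect cube.
  y = -2: RHS = -73 is not a perfect cube.
  y = 3: RHS = 172 is not a perfect cube.
  y = -3: RHS = -206 is not a perfect cube.
Continuing the search up to |y| = 40 finds no solutions either.
No (x, y) in the scanned range satisfies the equation.

No integer solutions with |y| ≤ 40.


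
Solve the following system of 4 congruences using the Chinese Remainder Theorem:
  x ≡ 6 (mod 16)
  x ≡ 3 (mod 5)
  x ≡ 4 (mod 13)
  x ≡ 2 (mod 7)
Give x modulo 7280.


Product of moduli M = 16 · 5 · 13 · 7 = 7280.
Merge one congruence at a time:
  Start: x ≡ 6 (mod 16).
  Combine with x ≡ 3 (mod 5); new modulus lcm = 80.
    Write x = 6 + 16·t and substitute into x ≡ 3 (mod 5): 16·t ≡ 3 − 6 = -3 (mod 5).
    Reduce coefficients mod 5: 1·t ≡ 2 (mod 5).
    So t ≡ 2 (mod 5).
    Then x = 6 + 16·2 = 38, valid modulo lcm(16, 5) = 80: x ≡ 38 (mod 80).
  Combine with x ≡ 4 (mod 13); new modulus lcm = 1040.
    Write x = 38 + 80·t and substitute into x ≡ 4 (mod 13): 80·t ≡ 4 − 38 = -34 (mod 13).
    Reduce coefficients mod 13: 2·t ≡ 5 (mod 13).
    The inverse of 2 mod 13 is 7 (since 2·7 = 14 = 1·13 + 1), so t ≡ 7·5 = 35 ≡ 9 (mod 13).
    Then x = 38 + 80·9 = 758, valid modulo lcm(80, 13) = 1040: x ≡ 758 (mod 1040).
  Combine with x ≡ 2 (mod 7); new modulus lcm = 7280.
    Write x = 758 + 1040·t and substitute into x ≡ 2 (mod 7): 1040·t ≡ 2 − 758 = -756 (mod 7).
    Reduce coefficients mod 7: 4·t ≡ 0 (mod 7).
    The inverse of 4 mod 7 is 2 (since 4·2 = 8 = 1·7 + 1), so t ≡ 2·0 = 0 ≡ 0 (mod 7).
    Then x = 758 + 1040·0 = 758, valid modulo lcm(1040, 7) = 7280: x ≡ 758 (mod 7280).
Verify against each original: 758 mod 16 = 6, 758 mod 5 = 3, 758 mod 13 = 4, 758 mod 7 = 2.

x ≡ 758 (mod 7280).


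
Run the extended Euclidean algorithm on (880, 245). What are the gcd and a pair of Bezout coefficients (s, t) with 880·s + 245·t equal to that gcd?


Euclidean algorithm on (880, 245) — divide until remainder is 0:
  880 = 3 · 245 + 145
  245 = 1 · 145 + 100
  145 = 1 · 100 + 45
  100 = 2 · 45 + 10
  45 = 4 · 10 + 5
  10 = 2 · 5 + 0
gcd(880, 245) = 5.
Track Bezout coefficients alongside the remainders: start with r₀ = 880 = a·1 + b·0 (s = 1, t = 0) and r₁ = 245 = a·0 + b·1 (s = 0, t = 1); each new remainder r_{k+1} = r_{k-1} − q_k·r_k inherits s_{k+1} = s_{k-1} − q_k·s_k, t_{k+1} = t_{k-1} − q_k·t_k, so r_k = a·s_k + b·t_k at every step:
  q = 3: r = 145, s = 1 − 3·0 = 1, t = 0 − 3·1 = -3  (check: 880·1 + 245·(-3) = 145)
  q = 1: r = 100, s = 0 − 1·1 = -1, t = 1 − 1·(-3) = 4  (check: 880·(-1) + 245·4 = 100)
  q = 1: r = 45, s = 1 − 1·(-1) = 2, t = -3 − 1·4 = -7  (check: 880·2 + 245·(-7) = 45)
  q = 2: r = 10, s = -1 − 2·2 = -5, t = 4 − 2·(-7) = 18  (check: 880·(-5) + 245·18 = 10)
  q = 4: r = 5, s = 2 − 4·(-5) = 22, t = -7 − 4·18 = -79  (check: 880·22 + 245·(-79) = 5)
The row with r = 5 (the gcd) gives the Bezout coefficients s = 22, t = -79.
Result: 880 · (22) + 245 · (-79) = 5.

gcd(880, 245) = 5; s = 22, t = -79 (check: 880·22 + 245·(-79) = 5).


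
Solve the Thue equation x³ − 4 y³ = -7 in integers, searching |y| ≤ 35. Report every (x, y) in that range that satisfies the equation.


The equation is x³ - 4y³ = -7. For fixed y, x³ = 4·y³ − 7, so a solution requires the RHS to be a perfect cube.
Strategy: iterate y from -35 to 35, compute RHS = 4·y³ − 7, and check whether it is a (positive or negative) perfect cube.
Check small values of y:
  y = 0: RHS = -7 is not a perfect cube.
  y = 1: RHS = -3 is not a perfect cube.
  y = -1: RHS = -11 is not a perfect cube.
  y = 2: RHS = 25 is not a perfect cube.
  y = -2: RHS = -39 is not a perfect cube.
  y = 3: RHS = 101 is not a perfect cube.
  y = -3: RHS = -115 is not a perfect cube.
Continuing the search up to |y| = 35 finds no solutions either.
No (x, y) in the scanned range satisfies the equation.

No integer solutions with |y| ≤ 35.


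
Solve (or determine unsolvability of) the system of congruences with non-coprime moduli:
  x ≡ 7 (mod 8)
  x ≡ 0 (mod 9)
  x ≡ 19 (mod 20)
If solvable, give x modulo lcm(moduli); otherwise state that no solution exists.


Moduli 8, 9, 20 are not pairwise coprime, so CRT works modulo lcm(m_i) when all pairwise compatibility conditions hold.
Pairwise compatibility: gcd(m_i, m_j) must divide a_i - a_j for every pair.
Merge one congruence at a time:
  Start: x ≡ 7 (mod 8).
  Combine with x ≡ 0 (mod 9): gcd(8, 9) = 1; 0 - 7 = -7, which IS divisible by 1, so compatible.
    Write x = 7 + 8·t and substitute into x ≡ 0 (mod 9): 8·t ≡ 0 − 7 = -7 (mod 9).
    Reduce coefficients mod 9: 8·t ≡ 2 (mod 9).
    The inverse of 8 mod 9 is 8 (since 8·8 = 64 = 7·9 + 1), so t ≡ 8·2 = 16 ≡ 7 (mod 9).
    Then x = 7 + 8·7 = 63, valid modulo lcm(8, 9) = 72: x ≡ 63 (mod 72).
  Combine with x ≡ 19 (mod 20): gcd(72, 20) = 4; 19 - 63 = -44, which IS divisible by 4, so compatible.
    Write x = 63 + 72·t and substitute into x ≡ 19 (mod 20): 72·t ≡ 19 − 63 = -44 (mod 20).
    Divide the congruence (and modulus) by g = 4: 18·t ≡ -11 (mod 5).
    Reduce coefficients mod 5: 3·t ≡ 4 (mod 5).
    The inverse of 3 mod 5 is 2 (since 3·2 = 6 = 1·5 + 1), so t ≡ 2·4 = 8 ≡ 3 (mod 5).
    Then x = 63 + 72·3 = 279, valid modulo lcm(72, 20) = 360: x ≡ 279 (mod 360).
Verify: 279 mod 8 = 7, 279 mod 9 = 0, 279 mod 20 = 19.

x ≡ 279 (mod 360).


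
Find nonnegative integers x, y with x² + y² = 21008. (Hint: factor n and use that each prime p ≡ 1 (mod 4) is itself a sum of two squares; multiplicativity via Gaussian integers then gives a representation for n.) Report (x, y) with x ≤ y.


Step 1: Factor n = 21008 = 2^4 · 13 · 101.
Step 2: Check the mod-4 condition on each prime factor: 2 = 2 (special); 13 ≡ 1 (mod 4), exponent 1; 101 ≡ 1 (mod 4), exponent 1.
All primes ≡ 3 (mod 4) appear to even exponent (or don't appear), so by the two-squares theorem n IS expressible as a sum of two squares.
Step 3: Build a representation. Group n = k² · m with k = 4 and m = 13 · 101 = 1313 (a product of primes ≡ 1 (mod 4)); a representation of m scales to one of n via (k·x)² + (k·y)² = k²(x² + y²). Each prime p ≡ 1 (mod 4) is itself a sum of two squares; find a² by testing p − a² for a perfect square:
  13: 13 − 1² = 12, 13 − 2² = 9 = 3² ⇒ 13 = 2² + 3².
  101: 101 − 1² = 100 = 10² ⇒ 101 = 1² + 10².
  Combine using the Brahmagupta–Fibonacci identity (a² + b²)(c² + d²) = (ac − bd)² + (ad + bc)² = (ac + bd)² + (ad − bc)²:
  13 · 101 = 1313: from (2² + 3²)(1² + 10²), take (2·1 − 3·10, 2·10 + 3·1) = (2 − 30, 20 + 3) = (-28, 23); dropping signs (only squares matter) gives (28, 23); check 28² + 23² = 784 + 529 = 1313 ✓.
  Scale by k = 4: (4·28, 4·23) = (112, 92).
Step 4: Order so x ≤ y and verify: 92² + 112² = 8464 + 12544 = 21008 = n. ✓

n = 21008 = 92² + 112² (one valid representation with x ≤ y).


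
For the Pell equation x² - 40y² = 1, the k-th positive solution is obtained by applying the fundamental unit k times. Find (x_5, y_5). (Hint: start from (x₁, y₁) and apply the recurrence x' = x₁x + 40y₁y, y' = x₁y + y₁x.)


Step 1: Find the fundamental solution (x₁, y₁) of x² - 40y² = 1.
  Expand √40 as a continued fraction. a₀ = ⌊√40⌋ = 6; iterate m_{k+1} = d_k·a_k − m_k, d_{k+1} = (40 − m_{k+1}²)/d_k, a_{k+1} = ⌊(a₀ + m_{k+1})/d_{k+1}⌋ (starting m₀ = 0, d₀ = 1), with convergents p_k = a_k·p_{k-1} + p_{k-2}, q_k = a_k·q_{k-1} + q_{k-2} (p₋₁ = 1, q₋₁ = 0):
  k = 0: a₀ = 6; p₀/q₀ = 6/1; p₀² − 40·q₀² = 36 − 40 = -4.
  k = 1: m = 6, d = 4, a = ⌊(6 + 6)/4⌋ = 3; p/q = (3·6 + 1)/(3·1 + 0) = 19/3; p² − 40·q² = 361 − 360 = 1.
  The first convergent with p² − 40·q² = 1 gives the fundamental solution (x₁, y₁) = (19, 3).
Step 2: Apply the recurrence (x_{n+1}, y_{n+1}) = (x₁x_n + 40y₁y_n, x₁y_n + y₁x_n) repeatedly.
  From (x_1, y_1) = (19, 3): x_2 = 19·19 + 40·3·3 = 721; y_2 = 19·3 + 3·19 = 114.
  From (x_2, y_2) = (721, 114): x_3 = 19·721 + 40·3·114 = 27379; y_3 = 19·114 + 3·721 = 4329.
  From (x_3, y_3) = (27379, 4329): x_4 = 19·27379 + 40·3·4329 = 1039681; y_4 = 19·4329 + 3·27379 = 164388.
  From (x_4, y_4) = (1039681, 164388): x_5 = 19·1039681 + 40·3·164388 = 39480499; y_5 = 19·164388 + 3·1039681 = 6242415.
Step 3: Verify x_5² - 40·y_5² = 1558709801289001 - 1558709801289000 = 1 (should be 1). ✓

(x_1, y_1) = (19, 3); (x_5, y_5) = (39480499, 6242415).


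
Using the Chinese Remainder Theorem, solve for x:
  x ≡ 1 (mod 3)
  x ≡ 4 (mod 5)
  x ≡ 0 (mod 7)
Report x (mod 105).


Moduli 3, 5, 7 are pairwise coprime; by CRT there is a unique solution modulo M = 3 · 5 · 7 = 105.
Solve pairwise, accumulating the modulus:
  Start with x ≡ 1 (mod 3).
  Combine with x ≡ 4 (mod 5): since gcd(3, 5) = 1, we get a unique residue mod 15.
    Write x = 1 + 3·t and substitute into x ≡ 4 (mod 5): 3·t ≡ 4 − 1 = 3 (mod 5).
    The inverse of 3 mod 5 is 2 (since 3·2 = 6 = 1·5 + 1), so t ≡ 2·3 = 6 ≡ 1 (mod 5).
    Then x = 1 + 3·1 = 4, valid modulo lcm(3, 5) = 15: x ≡ 4 (mod 15).
  Combine with x ≡ 0 (mod 7): since gcd(15, 7) = 1, we get a unique residue mod 105.
    Write x = 4 + 15·t and substitute into x ≡ 0 (mod 7): 15·t ≡ 0 − 4 = -4 (mod 7).
    Reduce coefficients mod 7: 1·t ≡ 3 (mod 7).
    So t ≡ 3 (mod 7).
    Then x = 4 + 15·3 = 49, valid modulo lcm(15, 7) = 105: x ≡ 49 (mod 105).
Verify: 49 mod 3 = 1 ✓, 49 mod 5 = 4 ✓, 49 mod 7 = 0 ✓.

x ≡ 49 (mod 105).


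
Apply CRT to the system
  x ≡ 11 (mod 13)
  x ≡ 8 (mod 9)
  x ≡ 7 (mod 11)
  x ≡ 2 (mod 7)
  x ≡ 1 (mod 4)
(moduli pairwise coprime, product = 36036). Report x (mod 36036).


Product of moduli M = 13 · 9 · 11 · 7 · 4 = 36036.
Merge one congruence at a time:
  Start: x ≡ 11 (mod 13).
  Combine with x ≡ 8 (mod 9); new modulus lcm = 117.
    Write x = 11 + 13·t and substitute into x ≡ 8 (mod 9): 13·t ≡ 8 − 11 = -3 (mod 9).
    Reduce coefficients mod 9: 4·t ≡ 6 (mod 9).
    The inverse of 4 mod 9 is 7 (since 4·7 = 28 = 3·9 + 1), so t ≡ 7·6 = 42 ≡ 6 (mod 9).
    Then x = 11 + 13·6 = 89, valid modulo lcm(13, 9) = 117: x ≡ 89 (mod 117).
  Combine with x ≡ 7 (mod 11); new modulus lcm = 1287.
    Write x = 89 + 117·t and substitute into x ≡ 7 (mod 11): 117·t ≡ 7 − 89 = -82 (mod 11).
    Reduce coefficients mod 11: 7·t ≡ 6 (mod 11).
    The inverse of 7 mod 11 is 8 (since 7·8 = 56 = 5·11 + 1), so t ≡ 8·6 = 48 ≡ 4 (mod 11).
    Then x = 89 + 117·4 = 557, valid modulo lcm(117, 11) = 1287: x ≡ 557 (mod 1287).
  Combine with x ≡ 2 (mod 7); new modulus lcm = 9009.
    Write x = 557 + 1287·t and substitute into x ≡ 2 (mod 7): 1287·t ≡ 2 − 557 = -555 (mod 7).
    Reduce coefficients mod 7: 6·t ≡ 5 (mod 7).
    The inverse of 6 mod 7 is 6 (since 6·6 = 36 = 5·7 + 1), so t ≡ 6·5 = 30 ≡ 2 (mod 7).
    Then x = 557 + 1287·2 = 3131, valid modulo lcm(1287, 7) = 9009: x ≡ 3131 (mod 9009).
  Combine with x ≡ 1 (mod 4); new modulus lcm = 36036.
    Write x = 3131 + 9009·t and substitute into x ≡ 1 (mod 4): 9009·t ≡ 1 − 3131 = -3130 (mod 4).
    Reduce coefficients mod 4: 1·t ≡ 2 (mod 4).
    So t ≡ 2 (mod 4).
    Then x = 3131 + 9009·2 = 21149, valid modulo lcm(9009, 4) = 36036: x ≡ 21149 (mod 36036).
Verify against each original: 21149 mod 13 = 11, 21149 mod 9 = 8, 21149 mod 11 = 7, 21149 mod 7 = 2, 21149 mod 4 = 1.

x ≡ 21149 (mod 36036).


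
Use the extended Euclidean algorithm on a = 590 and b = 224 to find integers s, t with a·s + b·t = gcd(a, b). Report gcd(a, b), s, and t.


Euclidean algorithm on (590, 224) — divide until remainder is 0:
  590 = 2 · 224 + 142
  224 = 1 · 142 + 82
  142 = 1 · 82 + 60
  82 = 1 · 60 + 22
  60 = 2 · 22 + 16
  22 = 1 · 16 + 6
  16 = 2 · 6 + 4
  6 = 1 · 4 + 2
  4 = 2 · 2 + 0
gcd(590, 224) = 2.
Track Bezout coefficients alongside the remainders: start with r₀ = 590 = a·1 + b·0 (s = 1, t = 0) and r₁ = 224 = a·0 + b·1 (s = 0, t = 1); each new remainder r_{k+1} = r_{k-1} − q_k·r_k inherits s_{k+1} = s_{k-1} − q_k·s_k, t_{k+1} = t_{k-1} − q_k·t_k, so r_k = a·s_k + b·t_k at every step:
  q = 2: r = 142, s = 1 − 2·0 = 1, t = 0 − 2·1 = -2  (check: 590·1 + 224·(-2) = 142)
  q = 1: r = 82, s = 0 − 1·1 = -1, t = 1 − 1·(-2) = 3  (check: 590·(-1) + 224·3 = 82)
  q = 1: r = 60, s = 1 − 1·(-1) = 2, t = -2 − 1·3 = -5  (check: 590·2 + 224·(-5) = 60)
  q = 1: r = 22, s = -1 − 1·2 = -3, t = 3 − 1·(-5) = 8  (check: 590·(-3) + 224·8 = 22)
  q = 2: r = 16, s = 2 − 2·(-3) = 8, t = -5 − 2·8 = -21  (check: 590·8 + 224·(-21) = 16)
  q = 1: r = 6, s = -3 − 1·8 = -11, t = 8 − 1·(-21) = 29  (check: 590·(-11) + 224·29 = 6)
  q = 2: r = 4, s = 8 − 2·(-11) = 30, t = -21 − 2·29 = -79  (check: 590·30 + 224·(-79) = 4)
  q = 1: r = 2, s = -11 − 1·30 = -41, t = 29 − 1·(-79) = 108  (check: 590·(-41) + 224·108 = 2)
The row with r = 2 (the gcd) gives the Bezout coefficients s = -41, t = 108.
Result: 590 · (-41) + 224 · (108) = 2.

gcd(590, 224) = 2; s = -41, t = 108 (check: 590·(-41) + 224·108 = 2).


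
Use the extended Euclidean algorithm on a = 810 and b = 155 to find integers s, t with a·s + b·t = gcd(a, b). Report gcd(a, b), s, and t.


Euclidean algorithm on (810, 155) — divide until remainder is 0:
  810 = 5 · 155 + 35
  155 = 4 · 35 + 15
  35 = 2 · 15 + 5
  15 = 3 · 5 + 0
gcd(810, 155) = 5.
Track Bezout coefficients alongside the remainders: start with r₀ = 810 = a·1 + b·0 (s = 1, t = 0) and r₁ = 155 = a·0 + b·1 (s = 0, t = 1); each new remainder r_{k+1} = r_{k-1} − q_k·r_k inherits s_{k+1} = s_{k-1} − q_k·s_k, t_{k+1} = t_{k-1} − q_k·t_k, so r_k = a·s_k + b·t_k at every step:
  q = 5: r = 35, s = 1 − 5·0 = 1, t = 0 − 5·1 = -5  (check: 810·1 + 155·(-5) = 35)
  q = 4: r = 15, s = 0 − 4·1 = -4, t = 1 − 4·(-5) = 21  (check: 810·(-4) + 155·21 = 15)
  q = 2: r = 5, s = 1 − 2·(-4) = 9, t = -5 − 2·21 = -47  (check: 810·9 + 155·(-47) = 5)
The row with r = 5 (the gcd) gives the Bezout coefficients s = 9, t = -47.
Result: 810 · (9) + 155 · (-47) = 5.

gcd(810, 155) = 5; s = 9, t = -47 (check: 810·9 + 155·(-47) = 5).


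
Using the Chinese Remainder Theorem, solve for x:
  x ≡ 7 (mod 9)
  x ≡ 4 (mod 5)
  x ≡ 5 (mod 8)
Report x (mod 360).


Moduli 9, 5, 8 are pairwise coprime; by CRT there is a unique solution modulo M = 9 · 5 · 8 = 360.
Solve pairwise, accumulating the modulus:
  Start with x ≡ 7 (mod 9).
  Combine with x ≡ 4 (mod 5): since gcd(9, 5) = 1, we get a unique residue mod 45.
    Write x = 7 + 9·t and substitute into x ≡ 4 (mod 5): 9·t ≡ 4 − 7 = -3 (mod 5).
    Reduce coefficients mod 5: 4·t ≡ 2 (mod 5).
    The inverse of 4 mod 5 is 4 (since 4·4 = 16 = 3·5 + 1), so t ≡ 4·2 = 8 ≡ 3 (mod 5).
    Then x = 7 + 9·3 = 34, valid modulo lcm(9, 5) = 45: x ≡ 34 (mod 45).
  Combine with x ≡ 5 (mod 8): since gcd(45, 8) = 1, we get a unique residue mod 360.
    Write x = 34 + 45·t and substitute into x ≡ 5 (mod 8): 45·t ≡ 5 − 34 = -29 (mod 8).
    Reduce coefficients mod 8: 5·t ≡ 3 (mod 8).
    The inverse of 5 mod 8 is 5 (since 5·5 = 25 = 3·8 + 1), so t ≡ 5·3 = 15 ≡ 7 (mod 8).
    Then x = 34 + 45·7 = 349, valid modulo lcm(45, 8) = 360: x ≡ 349 (mod 360).
Verify: 349 mod 9 = 7 ✓, 349 mod 5 = 4 ✓, 349 mod 8 = 5 ✓.

x ≡ 349 (mod 360).


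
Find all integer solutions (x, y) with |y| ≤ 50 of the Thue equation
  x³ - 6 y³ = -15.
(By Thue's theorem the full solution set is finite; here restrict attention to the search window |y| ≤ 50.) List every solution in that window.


The equation is x³ - 6y³ = -15. For fixed y, x³ = 6·y³ − 15, so a solution requires the RHS to be a perfect cube.
Strategy: iterate y from -50 to 50, compute RHS = 6·y³ − 15, and check whether it is a (positive or negative) perfect cube.
Check small values of y:
  y = 0: RHS = -15 is not a perfect cube.
  y = 1: RHS = -9 is not a perfect cube.
  y = -1: RHS = -21 is not a perfect cube.
  y = 2: RHS = 33 is not a perfect cube.
  y = -2: RHS = -63 is not a perfect cube.
  y = 3: RHS = 147 is not a perfect cube.
  y = -3: RHS = -177 is not a perfect cube.
Continuing the search up to |y| = 50 finds no solutions either.
No (x, y) in the scanned range satisfies the equation.

No integer solutions with |y| ≤ 50.


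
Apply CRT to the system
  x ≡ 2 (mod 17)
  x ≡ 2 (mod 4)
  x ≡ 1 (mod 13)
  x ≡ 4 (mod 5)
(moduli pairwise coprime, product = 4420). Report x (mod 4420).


Product of moduli M = 17 · 4 · 13 · 5 = 4420.
Merge one congruence at a time:
  Start: x ≡ 2 (mod 17).
  Combine with x ≡ 2 (mod 4); new modulus lcm = 68.
    Write x = 2 + 17·t and substitute into x ≡ 2 (mod 4): 17·t ≡ 2 − 2 = 0 (mod 4).
    Reduce coefficients mod 4: 1·t ≡ 0 (mod 4).
    So t ≡ 0 (mod 4).
    Then x = 2 + 17·0 = 2, valid modulo lcm(17, 4) = 68: x ≡ 2 (mod 68).
  Combine with x ≡ 1 (mod 13); new modulus lcm = 884.
    Write x = 2 + 68·t and substitute into x ≡ 1 (mod 13): 68·t ≡ 1 − 2 = -1 (mod 13).
    Reduce coefficients mod 13: 3·t ≡ 12 (mod 13).
    The inverse of 3 mod 13 is 9 (since 3·9 = 27 = 2·13 + 1), so t ≡ 9·12 = 108 ≡ 4 (mod 13).
    Then x = 2 + 68·4 = 274, valid modulo lcm(68, 13) = 884: x ≡ 274 (mod 884).
  Combine with x ≡ 4 (mod 5); new modulus lcm = 4420.
    Write x = 274 + 884·t and substitute into x ≡ 4 (mod 5): 884·t ≡ 4 − 274 = -270 (mod 5).
    Reduce coefficients mod 5: 4·t ≡ 0 (mod 5).
    The inverse of 4 mod 5 is 4 (since 4·4 = 16 = 3·5 + 1), so t ≡ 4·0 = 0 ≡ 0 (mod 5).
    Then x = 274 + 884·0 = 274, valid modulo lcm(884, 5) = 4420: x ≡ 274 (mod 4420).
Verify against each original: 274 mod 17 = 2, 274 mod 4 = 2, 274 mod 13 = 1, 274 mod 5 = 4.

x ≡ 274 (mod 4420).


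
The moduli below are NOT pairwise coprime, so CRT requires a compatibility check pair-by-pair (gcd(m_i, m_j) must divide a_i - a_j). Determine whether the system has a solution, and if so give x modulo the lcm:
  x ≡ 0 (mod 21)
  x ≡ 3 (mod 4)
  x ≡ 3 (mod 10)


Moduli 21, 4, 10 are not pairwise coprime, so CRT works modulo lcm(m_i) when all pairwise compatibility conditions hold.
Pairwise compatibility: gcd(m_i, m_j) must divide a_i - a_j for every pair.
Merge one congruence at a time:
  Start: x ≡ 0 (mod 21).
  Combine with x ≡ 3 (mod 4): gcd(21, 4) = 1; 3 - 0 = 3, which IS divisible by 1, so compatible.
    Write x = 0 + 21·t and substitute into x ≡ 3 (mod 4): 21·t ≡ 3 − 0 = 3 (mod 4).
    Reduce coefficients mod 4: 1·t ≡ 3 (mod 4).
    So t ≡ 3 (mod 4).
    Then x = 0 + 21·3 = 63, valid modulo lcm(21, 4) = 84: x ≡ 63 (mod 84).
  Combine with x ≡ 3 (mod 10): gcd(84, 10) = 2; 3 - 63 = -60, which IS divisible by 2, so compatible.
    Write x = 63 + 84·t and substitute into x ≡ 3 (mod 10): 84·t ≡ 3 − 63 = -60 (mod 10).
    Divide the congruence (and modulus) by g = 2: 42·t ≡ -30 (mod 5).
    Reduce coefficients mod 5: 2·t ≡ 0 (mod 5).
    The inverse of 2 mod 5 is 3 (since 2·3 = 6 = 1·5 + 1), so t ≡ 3·0 = 0 ≡ 0 (mod 5).
    Then x = 63 + 84·0 = 63, valid modulo lcm(84, 10) = 420: x ≡ 63 (mod 420).
Verify: 63 mod 21 = 0, 63 mod 4 = 3, 63 mod 10 = 3.

x ≡ 63 (mod 420).


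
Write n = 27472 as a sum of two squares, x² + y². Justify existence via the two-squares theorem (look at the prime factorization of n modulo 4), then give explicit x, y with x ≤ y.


Step 1: Factor n = 27472 = 2^4 · 17 · 101.
Step 2: Check the mod-4 condition on each prime factor: 2 = 2 (special); 17 ≡ 1 (mod 4), exponent 1; 101 ≡ 1 (mod 4), exponent 1.
All primes ≡ 3 (mod 4) appear to even exponent (or don't appear), so by the two-squares theorem n IS expressible as a sum of two squares.
Step 3: Build a representation. Group n = k² · m with k = 4 and m = 17 · 101 = 1717 (a product of primes ≡ 1 (mod 4)); a representation of m scales to one of n via (k·x)² + (k·y)² = k²(x² + y²). Each prime p ≡ 1 (mod 4) is itself a sum of two squares; find a² by testing p − a² for a perfect square:
  17: 17 − 1² = 16 = 4² ⇒ 17 = 1² + 4².
  101: 101 − 1² = 100 = 10² ⇒ 101 = 1² + 10².
  Combine using the Brahmagupta–Fibonacci identity (a² + b²)(c² + d²) = (ac − bd)² + (ad + bc)² = (ac + bd)² + (ad − bc)²:
  17 · 101 = 1717: from (1² + 4²)(1² + 10²), take (1·1 − 4·10, 1·10 + 4·1) = (1 − 40, 10 + 4) = (-39, 14); dropping signs (only squares matter) gives (39, 14); check 39² + 14² = 1521 + 196 = 1717 ✓.
  Scale by k = 4: (4·39, 4·14) = (156, 56).
Step 4: Order so x ≤ y and verify: 56² + 156² = 3136 + 24336 = 27472 = n. ✓

n = 27472 = 56² + 156² (one valid representation with x ≤ y).
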